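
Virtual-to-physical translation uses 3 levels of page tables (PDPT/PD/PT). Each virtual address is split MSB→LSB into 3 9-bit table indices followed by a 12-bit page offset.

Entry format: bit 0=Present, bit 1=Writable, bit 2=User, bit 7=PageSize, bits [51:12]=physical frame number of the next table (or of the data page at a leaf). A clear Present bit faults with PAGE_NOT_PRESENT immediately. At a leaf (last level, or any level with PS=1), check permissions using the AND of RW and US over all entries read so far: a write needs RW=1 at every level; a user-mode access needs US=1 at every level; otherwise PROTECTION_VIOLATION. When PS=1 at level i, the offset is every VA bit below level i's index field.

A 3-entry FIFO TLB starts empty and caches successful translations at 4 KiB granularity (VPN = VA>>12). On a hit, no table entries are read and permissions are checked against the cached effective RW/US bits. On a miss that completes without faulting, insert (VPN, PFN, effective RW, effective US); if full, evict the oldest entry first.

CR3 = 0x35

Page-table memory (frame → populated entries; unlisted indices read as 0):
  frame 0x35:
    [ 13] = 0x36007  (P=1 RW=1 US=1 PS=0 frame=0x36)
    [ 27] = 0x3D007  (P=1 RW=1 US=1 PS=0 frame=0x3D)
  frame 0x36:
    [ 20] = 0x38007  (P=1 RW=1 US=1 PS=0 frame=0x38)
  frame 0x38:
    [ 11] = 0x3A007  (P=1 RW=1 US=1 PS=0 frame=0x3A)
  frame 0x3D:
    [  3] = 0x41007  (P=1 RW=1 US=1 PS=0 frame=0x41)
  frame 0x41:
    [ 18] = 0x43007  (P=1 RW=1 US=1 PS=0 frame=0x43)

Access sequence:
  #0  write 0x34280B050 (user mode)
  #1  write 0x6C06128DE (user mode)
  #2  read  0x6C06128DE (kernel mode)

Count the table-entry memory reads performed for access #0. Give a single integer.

Trace:
#0 VA=0x34280B050 (w,user):
  L0: frame=0x35 idx=13 entry=0x36007 [P=1 RW=1 US=1 PS=0]
  L1: frame=0x36 idx=20 entry=0x38007 [P=1 RW=1 US=1 PS=0]
  L2: frame=0x38 idx=11 entry=0x3A007 [P=1 RW=1 US=1 PS=0]
  ✓ 0x3A050  — 3 lookups
#1 VA=0x6C06128DE (w,user):
  L0: frame=0x35 idx=27 entry=0x3D007 [P=1 RW=1 US=1 PS=0]
  L1: frame=0x3D idx=3 entry=0x41007 [P=1 RW=1 US=1 PS=0]
  L2: frame=0x41 idx=18 entry=0x43007 [P=1 RW=1 US=1 PS=0]
  ✓ 0x438DE  — 3 lookups
#2 VA=0x6C06128DE (r,kernel):
  TLB hit vpn=0x6C0612 → PA=0x438DE

Entries read for #0: 3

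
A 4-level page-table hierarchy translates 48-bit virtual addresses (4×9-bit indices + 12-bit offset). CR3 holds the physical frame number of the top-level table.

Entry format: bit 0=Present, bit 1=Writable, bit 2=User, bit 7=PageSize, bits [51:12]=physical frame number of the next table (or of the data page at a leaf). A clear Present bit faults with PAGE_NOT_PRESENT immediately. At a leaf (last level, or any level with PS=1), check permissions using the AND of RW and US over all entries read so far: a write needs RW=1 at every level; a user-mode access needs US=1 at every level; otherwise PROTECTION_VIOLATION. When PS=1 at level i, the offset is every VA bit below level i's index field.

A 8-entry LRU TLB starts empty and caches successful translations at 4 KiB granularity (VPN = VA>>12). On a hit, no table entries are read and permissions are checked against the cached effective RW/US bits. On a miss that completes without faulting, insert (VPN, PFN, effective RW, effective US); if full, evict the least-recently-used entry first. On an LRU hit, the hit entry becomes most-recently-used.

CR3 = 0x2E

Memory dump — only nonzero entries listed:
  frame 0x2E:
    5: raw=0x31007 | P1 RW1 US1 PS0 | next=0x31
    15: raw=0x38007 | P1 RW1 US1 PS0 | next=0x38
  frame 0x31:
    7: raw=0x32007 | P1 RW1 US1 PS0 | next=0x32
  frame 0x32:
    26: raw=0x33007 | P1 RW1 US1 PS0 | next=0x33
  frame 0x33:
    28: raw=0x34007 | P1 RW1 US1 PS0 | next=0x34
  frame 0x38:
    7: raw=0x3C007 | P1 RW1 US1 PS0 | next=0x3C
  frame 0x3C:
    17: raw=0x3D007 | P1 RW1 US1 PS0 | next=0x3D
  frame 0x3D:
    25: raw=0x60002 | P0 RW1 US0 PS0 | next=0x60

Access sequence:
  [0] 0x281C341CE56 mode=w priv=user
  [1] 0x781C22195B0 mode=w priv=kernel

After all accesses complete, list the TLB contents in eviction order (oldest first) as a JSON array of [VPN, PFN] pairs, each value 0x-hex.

Trace:
#0 VA=0x281C341CE56 (w,user):
  L0 @0x2E[5] → 0x31007  P=1,RW=1,US=1,PS=0
  L1 @0x31[7] → 0x32007  P=1,RW=1,US=1,PS=0
  L2 @0x32[26] → 0x33007  P=1,RW=1,US=1,PS=0
  L3 @0x33[28] → 0x34007  P=1,RW=1,US=1,PS=0
  → PA=0x34E56  (4 entries read)
#1 VA=0x781C22195B0 (w,kernel):
  L0 @0x2E[15] → 0x38007  P=1,RW=1,US=1,PS=0
  L1 @0x38[7] → 0x3C007  P=1,RW=1,US=1,PS=0
  L2 @0x3C[17] → 0x3D007  P=1,RW=1,US=1,PS=0
  L3 @0x3D[25] → 0x60002  P=0,RW=1,US=0,PS=0
  ⇒ fault: PAGE_NOT_PRESENT  — 4 lookups

TLB: [["0x281C341C", "0x34"]]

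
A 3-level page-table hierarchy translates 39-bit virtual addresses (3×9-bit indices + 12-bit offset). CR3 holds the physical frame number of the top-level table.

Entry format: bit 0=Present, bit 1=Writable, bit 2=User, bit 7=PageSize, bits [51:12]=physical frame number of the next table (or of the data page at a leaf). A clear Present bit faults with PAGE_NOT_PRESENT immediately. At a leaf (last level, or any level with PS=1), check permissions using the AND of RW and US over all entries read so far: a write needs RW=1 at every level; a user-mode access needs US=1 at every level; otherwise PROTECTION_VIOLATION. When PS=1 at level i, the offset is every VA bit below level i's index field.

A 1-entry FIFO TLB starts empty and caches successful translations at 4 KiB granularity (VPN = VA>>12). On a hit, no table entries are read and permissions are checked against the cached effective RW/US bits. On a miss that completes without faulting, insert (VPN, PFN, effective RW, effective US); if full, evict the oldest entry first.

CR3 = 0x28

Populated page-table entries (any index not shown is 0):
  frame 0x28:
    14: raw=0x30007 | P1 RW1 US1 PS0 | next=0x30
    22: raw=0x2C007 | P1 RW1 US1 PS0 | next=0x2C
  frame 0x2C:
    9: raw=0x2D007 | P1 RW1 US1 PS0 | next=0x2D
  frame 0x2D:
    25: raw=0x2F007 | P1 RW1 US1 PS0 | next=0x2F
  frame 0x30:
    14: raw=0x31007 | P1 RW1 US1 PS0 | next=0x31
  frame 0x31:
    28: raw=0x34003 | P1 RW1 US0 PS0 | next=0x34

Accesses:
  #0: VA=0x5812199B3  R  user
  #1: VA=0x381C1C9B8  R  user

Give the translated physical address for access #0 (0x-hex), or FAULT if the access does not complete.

Per-access translation:
#0 VA=0x5812199B3 (r,user):
  L0 @0x28[22] → 0x2C007  P=1,RW=1,US=1,PS=0
  L1 @0x2C[9] → 0x2D007  P=1,RW=1,US=1,PS=0
  L2 @0x2D[25] → 0x2F007  P=1,RW=1,US=1,PS=0
  → PA=0x2F9B3  (3 entries read)
#1 VA=0x381C1C9B8 (r,user):
  L0 @0x28[14] → 0x30007  P=1,RW=1,US=1,PS=0
  L1 @0x30[14] → 0x31007  P=1,RW=1,US=1,PS=0
  L2 @0x31[28] → 0x34003  P=1,RW=1,US=0,PS=0
  ✗ PROTECTION_VIOLATION  [3 reads]

Access #0 PA: 0x2F9B3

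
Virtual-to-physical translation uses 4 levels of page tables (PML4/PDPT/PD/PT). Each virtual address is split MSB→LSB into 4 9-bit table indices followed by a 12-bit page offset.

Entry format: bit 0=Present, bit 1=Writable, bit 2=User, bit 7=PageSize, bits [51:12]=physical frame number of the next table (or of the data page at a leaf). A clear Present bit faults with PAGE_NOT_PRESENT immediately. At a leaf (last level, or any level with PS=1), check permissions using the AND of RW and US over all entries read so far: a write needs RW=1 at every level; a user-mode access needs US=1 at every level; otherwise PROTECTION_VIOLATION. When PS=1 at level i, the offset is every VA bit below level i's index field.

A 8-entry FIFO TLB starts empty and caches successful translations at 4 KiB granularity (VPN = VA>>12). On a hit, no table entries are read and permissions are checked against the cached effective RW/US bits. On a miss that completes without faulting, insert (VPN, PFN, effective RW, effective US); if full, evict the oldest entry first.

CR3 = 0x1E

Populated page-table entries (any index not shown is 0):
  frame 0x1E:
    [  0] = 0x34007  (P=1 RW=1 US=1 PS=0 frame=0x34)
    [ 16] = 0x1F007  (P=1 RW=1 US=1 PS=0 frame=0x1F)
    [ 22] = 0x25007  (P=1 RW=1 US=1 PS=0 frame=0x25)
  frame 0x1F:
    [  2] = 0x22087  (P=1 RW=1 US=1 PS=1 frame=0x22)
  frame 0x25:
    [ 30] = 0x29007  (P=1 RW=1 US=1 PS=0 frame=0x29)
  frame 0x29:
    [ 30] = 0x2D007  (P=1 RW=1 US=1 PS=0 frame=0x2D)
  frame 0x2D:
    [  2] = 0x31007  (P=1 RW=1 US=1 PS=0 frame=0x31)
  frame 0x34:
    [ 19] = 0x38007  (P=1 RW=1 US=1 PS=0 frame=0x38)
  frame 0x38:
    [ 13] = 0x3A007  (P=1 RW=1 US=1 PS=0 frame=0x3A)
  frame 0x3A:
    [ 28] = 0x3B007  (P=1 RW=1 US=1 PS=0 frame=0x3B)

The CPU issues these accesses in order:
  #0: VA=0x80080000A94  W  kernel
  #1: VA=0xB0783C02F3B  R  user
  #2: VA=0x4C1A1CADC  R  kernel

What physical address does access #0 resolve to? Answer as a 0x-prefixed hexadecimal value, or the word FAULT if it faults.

Per-access translation:
#0 VA=0x80080000A94 (w,kernel):
  [0] read 0x1E idx=16: raw=0x1F007 flags P=1 W=1 U=1 S=0
  [1] read 0x1F idx=2: raw=0x22087 flags P=1 W=1 U=1 S=1
  ⇒ phys 0x22A94 (huge @L1)  [2 reads]
#1 VA=0xB0783C02F3B (r,user):
  [0] read 0x1E idx=22: raw=0x25007 flags P=1 W=1 U=1 S=0
  [1] read 0x25 idx=30: raw=0x29007 flags P=1 W=1 U=1 S=0
  [2] read 0x29 idx=30: raw=0x2D007 flags P=1 W=1 U=1 S=0
  [3] read 0x2D idx=2: raw=0x31007 flags P=1 W=1 U=1 S=0
  ⇒ phys 0x31F3B  [4 reads]
#2 VA=0x4C1A1CADC (r,kernel):
  [0] read 0x1E idx=0: raw=0x34007 flags P=1 W=1 U=1 S=0
  [1] read 0x34 idx=19: raw=0x38007 flags P=1 W=1 U=1 S=0
  [2] read 0x38 idx=13: raw=0x3A007 flags P=1 W=1 U=1 S=0
  [3] read 0x3A idx=28: raw=0x3B007 flags P=1 W=1 U=1 S=0
  ⇒ phys 0x3BADC  [4 reads]

Access #0 PA: 0x22A94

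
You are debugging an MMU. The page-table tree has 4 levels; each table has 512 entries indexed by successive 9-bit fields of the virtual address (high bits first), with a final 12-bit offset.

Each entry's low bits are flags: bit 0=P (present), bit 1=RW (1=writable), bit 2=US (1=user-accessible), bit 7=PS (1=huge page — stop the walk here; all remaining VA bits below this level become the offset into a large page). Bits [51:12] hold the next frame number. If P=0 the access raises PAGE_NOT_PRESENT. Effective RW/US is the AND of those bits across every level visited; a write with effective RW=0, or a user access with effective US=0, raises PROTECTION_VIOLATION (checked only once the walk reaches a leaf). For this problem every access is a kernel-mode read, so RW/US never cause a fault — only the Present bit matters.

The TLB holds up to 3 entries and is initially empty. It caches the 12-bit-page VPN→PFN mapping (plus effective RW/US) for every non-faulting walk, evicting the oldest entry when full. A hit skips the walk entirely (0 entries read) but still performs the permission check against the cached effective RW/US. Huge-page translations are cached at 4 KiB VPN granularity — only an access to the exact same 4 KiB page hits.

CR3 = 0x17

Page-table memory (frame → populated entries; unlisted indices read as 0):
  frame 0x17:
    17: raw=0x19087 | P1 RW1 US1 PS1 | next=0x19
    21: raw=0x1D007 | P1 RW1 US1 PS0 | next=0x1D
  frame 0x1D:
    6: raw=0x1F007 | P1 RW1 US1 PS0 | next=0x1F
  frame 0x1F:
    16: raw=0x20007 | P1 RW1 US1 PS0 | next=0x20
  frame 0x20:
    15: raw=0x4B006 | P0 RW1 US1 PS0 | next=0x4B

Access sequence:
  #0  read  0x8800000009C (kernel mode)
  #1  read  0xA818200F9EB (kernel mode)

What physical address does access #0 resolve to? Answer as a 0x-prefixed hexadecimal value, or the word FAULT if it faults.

Per-access translation:
#0 VA=0x8800000009C (r,kernel):
  L0: frame=0x17 idx=17 entry=0x19087 [P=1 RW=1 US=1 PS=1]
  ⇒ phys 0x1909C (huge @L0)  [1 reads]
#1 VA=0xA818200F9EB (r,kernel):
  L0: frame=0x17 idx=21 entry=0x1D007 [P=1 RW=1 US=1 PS=0]
  L1: frame=0x1D idx=6 entry=0x1F007 [P=1 RW=1 US=1 PS=0]
  L2: frame=0x1F idx=16 entry=0x20007 [P=1 RW=1 US=1 PS=0]
  L3: frame=0x20 idx=15 entry=0x4B006 [P=0 RW=1 US=1 PS=0]
  ⇒ fault: PAGE_NOT_PRESENT  — 4 lookups

Access #0 PA: 0x1909C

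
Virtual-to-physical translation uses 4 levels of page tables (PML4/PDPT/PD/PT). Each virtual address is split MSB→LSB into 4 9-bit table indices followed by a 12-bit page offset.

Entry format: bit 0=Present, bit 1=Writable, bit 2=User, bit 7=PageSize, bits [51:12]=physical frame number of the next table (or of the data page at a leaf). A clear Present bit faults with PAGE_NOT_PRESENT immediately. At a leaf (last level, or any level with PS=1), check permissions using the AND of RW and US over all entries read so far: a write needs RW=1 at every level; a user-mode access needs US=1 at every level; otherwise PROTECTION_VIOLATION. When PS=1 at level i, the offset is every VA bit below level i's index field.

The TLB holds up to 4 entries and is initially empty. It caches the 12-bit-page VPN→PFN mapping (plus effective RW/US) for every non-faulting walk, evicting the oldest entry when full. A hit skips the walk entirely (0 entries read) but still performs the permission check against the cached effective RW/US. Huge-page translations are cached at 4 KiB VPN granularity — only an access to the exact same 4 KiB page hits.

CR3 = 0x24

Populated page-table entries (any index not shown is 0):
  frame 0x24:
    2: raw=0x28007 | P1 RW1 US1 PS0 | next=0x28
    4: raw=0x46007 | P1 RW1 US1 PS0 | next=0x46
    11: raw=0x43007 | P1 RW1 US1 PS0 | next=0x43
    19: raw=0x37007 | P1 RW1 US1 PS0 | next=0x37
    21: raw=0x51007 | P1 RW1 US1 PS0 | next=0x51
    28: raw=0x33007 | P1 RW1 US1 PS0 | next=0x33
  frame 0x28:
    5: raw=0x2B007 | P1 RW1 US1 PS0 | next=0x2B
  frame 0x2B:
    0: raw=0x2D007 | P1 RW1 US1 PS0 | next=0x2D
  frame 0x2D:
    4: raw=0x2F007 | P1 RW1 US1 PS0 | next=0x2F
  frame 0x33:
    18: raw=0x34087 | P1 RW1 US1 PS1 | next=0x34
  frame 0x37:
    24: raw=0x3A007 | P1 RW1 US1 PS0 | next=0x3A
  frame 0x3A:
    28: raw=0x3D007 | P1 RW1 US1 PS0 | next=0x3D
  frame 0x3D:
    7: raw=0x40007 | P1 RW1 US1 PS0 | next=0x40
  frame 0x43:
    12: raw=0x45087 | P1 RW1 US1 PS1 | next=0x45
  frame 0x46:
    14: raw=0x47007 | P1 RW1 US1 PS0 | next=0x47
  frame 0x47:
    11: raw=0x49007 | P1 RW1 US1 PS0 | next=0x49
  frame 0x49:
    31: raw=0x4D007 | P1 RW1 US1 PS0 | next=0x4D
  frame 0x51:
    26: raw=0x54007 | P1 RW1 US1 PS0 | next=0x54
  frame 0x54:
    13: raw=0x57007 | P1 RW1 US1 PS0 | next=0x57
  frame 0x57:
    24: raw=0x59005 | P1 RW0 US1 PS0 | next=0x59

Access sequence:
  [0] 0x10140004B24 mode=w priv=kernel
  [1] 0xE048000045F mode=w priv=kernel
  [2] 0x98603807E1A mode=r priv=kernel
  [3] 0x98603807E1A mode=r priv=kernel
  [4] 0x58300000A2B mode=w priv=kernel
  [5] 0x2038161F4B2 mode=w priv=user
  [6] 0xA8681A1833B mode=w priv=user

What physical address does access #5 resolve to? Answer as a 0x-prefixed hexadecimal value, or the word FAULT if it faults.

Walk each access:
#0 VA=0x10140004B24 (w,kernel):
  [0] read 0x24 idx=2: raw=0x28007 flags P=1 W=1 U=1 S=0
  [1] read 0x28 idx=5: raw=0x2B007 flags P=1 W=1 U=1 S=0
  [2] read 0x2B idx=0: raw=0x2D007 flags P=1 W=1 U=1 S=0
  [3] read 0x2D idx=4: raw=0x2F007 flags P=1 W=1 U=1 S=0
  ⇒ phys 0x2FB24  [4 reads]
#1 VA=0xE048000045F (w,kernel):
  [0] read 0x24 idx=28: raw=0x33007 flags P=1 W=1 U=1 S=0
  [1] read 0x33 idx=18: raw=0x34087 flags P=1 W=1 U=1 S=1
  ⇒ phys 0x3445F (huge @L1)  [2 reads]
#2 VA=0x98603807E1A (r,kernel):
  [0] read 0x24 idx=19: raw=0x37007 flags P=1 W=1 U=1 S=0
  [1] read 0x37 idx=24: raw=0x3A007 flags P=1 W=1 U=1 S=0
  [2] read 0x3A idx=28: raw=0x3D007 flags P=1 W=1 U=1 S=0
  [3] read 0x3D idx=7: raw=0x40007 flags P=1 W=1 U=1 S=0
  ⇒ phys 0x40E1A  [4 reads]
#3 VA=0x98603807E1A (r,kernel):
  TLB hit vpn=0x98603807 → PA=0x40E1A
#4 VA=0x58300000A2B (w,kernel):
  [0] read 0x24 idx=11: raw=0x43007 flags P=1 W=1 U=1 S=0
  [1] read 0x43 idx=12: raw=0x45087 flags P=1 W=1 U=1 S=1
  ⇒ phys 0x45A2B (huge @L1)  [2 reads]
#5 VA=0x2038161F4B2 (w,user):
  [0] read 0x24 idx=4: raw=0x46007 flags P=1 W=1 U=1 S=0
  [1] read 0x46 idx=14: raw=0x47007 flags P=1 W=1 U=1 S=0
  [2] read 0x47 idx=11: raw=0x49007 flags P=1 W=1 U=1 S=0
  [3] read 0x49 idx=31: raw=0x4D007 flags P=1 W=1 U=1 S=0
  ⇒ phys 0x4D4B2  [4 reads]
#6 VA=0xA8681A1833B (w,user):
  [0] read 0x24 idx=21: raw=0x51007 flags P=1 W=1 U=1 S=0
  [1] read 0x51 idx=26: raw=0x54007 flags P=1 W=1 U=1 S=0
  [2] read 0x54 idx=13: raw=0x57007 flags P=1 W=1 U=1 S=0
  [3] read 0x57 idx=24: raw=0x59005 flags P=1 W=0 U=1 S=0
  ⇒ fault: PROTECTION_VIOLATION  — 4 lookups

Access #5 PA: 0x4D4B2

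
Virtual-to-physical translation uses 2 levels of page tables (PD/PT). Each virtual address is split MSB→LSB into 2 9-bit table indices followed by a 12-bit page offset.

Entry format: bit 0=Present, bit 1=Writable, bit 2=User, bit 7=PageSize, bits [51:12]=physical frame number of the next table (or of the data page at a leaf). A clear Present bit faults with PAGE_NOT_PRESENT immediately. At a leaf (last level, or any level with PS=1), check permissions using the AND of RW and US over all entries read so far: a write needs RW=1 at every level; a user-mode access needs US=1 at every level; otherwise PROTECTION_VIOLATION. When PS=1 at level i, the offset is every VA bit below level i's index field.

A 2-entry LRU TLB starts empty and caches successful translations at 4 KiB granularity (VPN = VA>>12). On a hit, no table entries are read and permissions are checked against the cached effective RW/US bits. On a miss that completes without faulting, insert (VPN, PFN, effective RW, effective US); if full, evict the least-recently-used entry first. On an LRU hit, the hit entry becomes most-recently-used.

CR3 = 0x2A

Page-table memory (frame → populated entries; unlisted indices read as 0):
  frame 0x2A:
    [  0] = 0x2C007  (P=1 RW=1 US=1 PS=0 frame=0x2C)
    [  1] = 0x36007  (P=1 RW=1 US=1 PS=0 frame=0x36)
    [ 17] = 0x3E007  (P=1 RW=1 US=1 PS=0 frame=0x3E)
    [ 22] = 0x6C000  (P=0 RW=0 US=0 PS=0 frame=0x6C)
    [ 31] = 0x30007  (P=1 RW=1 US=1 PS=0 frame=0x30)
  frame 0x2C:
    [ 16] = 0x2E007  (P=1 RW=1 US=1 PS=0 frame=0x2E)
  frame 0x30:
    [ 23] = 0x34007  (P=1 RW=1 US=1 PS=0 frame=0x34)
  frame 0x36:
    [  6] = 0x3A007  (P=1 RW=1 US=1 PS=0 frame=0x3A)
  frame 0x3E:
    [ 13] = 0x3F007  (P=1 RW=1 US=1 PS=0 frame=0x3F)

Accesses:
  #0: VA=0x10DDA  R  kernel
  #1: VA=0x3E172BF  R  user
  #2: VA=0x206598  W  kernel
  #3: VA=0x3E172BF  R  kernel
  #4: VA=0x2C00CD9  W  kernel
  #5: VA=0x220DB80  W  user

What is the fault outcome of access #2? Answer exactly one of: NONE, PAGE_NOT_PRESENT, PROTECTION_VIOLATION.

Walk each access:
#0 VA=0x10DDA (r,kernel):
  L0 @0x2A[0] → 0x2C007  P=1,RW=1,US=1,PS=0
  L1 @0x2C[16] → 0x2E007  P=1,RW=1,US=1,PS=0
  ✓ 0x2EDDA  — 2 lookups
#1 VA=0x3E172BF (r,user):
  L0 @0x2A[31] → 0x30007  P=1,RW=1,US=1,PS=0
  L1 @0x30[23] → 0x34007  P=1,RW=1,US=1,PS=0
  ✓ 0x342BF  — 2 lookups
#2 VA=0x206598 (w,kernel):
  L0 @0x2A[1] → 0x36007  P=1,RW=1,US=1,PS=0
  L1 @0x36[6] → 0x3A007  P=1,RW=1,US=1,PS=0
  ✓ 0x3A598  — 2 lookups
#3 VA=0x3E172BF (r,kernel):
  TLB hit vpn=0x3E17 → PA=0x342BF
#4 VA=0x2C00CD9 (w,kernel):
  L0 @0x2A[22] → 0x6C000  P=0,RW=0,US=0,PS=0
  ⇒ fault: PAGE_NOT_PRESENT  — 1 lookups
#5 VA=0x220DB80 (w,user):
  L0 @0x2A[17] → 0x3E007  P=1,RW=1,US=1,PS=0
  L1 @0x3E[13] → 0x3F007  P=1,RW=1,US=1,PS=0
  ✓ 0x3FB80  — 2 lookups

Access #2 fault: NONE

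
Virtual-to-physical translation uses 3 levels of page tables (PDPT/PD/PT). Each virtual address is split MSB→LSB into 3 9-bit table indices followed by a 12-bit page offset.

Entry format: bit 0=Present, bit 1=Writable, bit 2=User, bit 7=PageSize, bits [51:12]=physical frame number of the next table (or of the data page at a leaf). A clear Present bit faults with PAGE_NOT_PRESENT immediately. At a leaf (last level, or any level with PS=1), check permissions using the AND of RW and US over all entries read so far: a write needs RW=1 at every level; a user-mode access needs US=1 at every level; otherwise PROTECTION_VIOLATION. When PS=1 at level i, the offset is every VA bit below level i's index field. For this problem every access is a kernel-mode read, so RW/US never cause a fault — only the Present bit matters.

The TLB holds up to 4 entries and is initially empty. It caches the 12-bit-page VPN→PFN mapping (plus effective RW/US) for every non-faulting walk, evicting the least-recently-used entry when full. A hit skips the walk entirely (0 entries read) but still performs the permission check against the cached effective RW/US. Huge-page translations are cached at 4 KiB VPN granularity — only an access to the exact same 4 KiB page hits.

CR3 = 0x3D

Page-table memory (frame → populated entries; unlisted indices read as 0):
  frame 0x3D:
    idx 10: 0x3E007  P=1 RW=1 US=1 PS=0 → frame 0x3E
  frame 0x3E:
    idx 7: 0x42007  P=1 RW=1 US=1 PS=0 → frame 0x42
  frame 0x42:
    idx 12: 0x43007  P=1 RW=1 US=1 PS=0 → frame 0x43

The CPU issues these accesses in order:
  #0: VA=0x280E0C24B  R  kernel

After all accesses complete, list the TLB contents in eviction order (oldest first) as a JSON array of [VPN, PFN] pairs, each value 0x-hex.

Per-access translation:
#0 VA=0x280E0C24B (r,kernel):
  L0 @0x3D[10] → 0x3E007  P=1,RW=1,US=1,PS=0
  L1 @0x3E[7] → 0x42007  P=1,RW=1,US=1,PS=0
  L2 @0x42[12] → 0x43007  P=1,RW=1,US=1,PS=0
  ⇒ phys 0x4324B  [3 reads]

TLB: [["0x280E0C", "0x43"]]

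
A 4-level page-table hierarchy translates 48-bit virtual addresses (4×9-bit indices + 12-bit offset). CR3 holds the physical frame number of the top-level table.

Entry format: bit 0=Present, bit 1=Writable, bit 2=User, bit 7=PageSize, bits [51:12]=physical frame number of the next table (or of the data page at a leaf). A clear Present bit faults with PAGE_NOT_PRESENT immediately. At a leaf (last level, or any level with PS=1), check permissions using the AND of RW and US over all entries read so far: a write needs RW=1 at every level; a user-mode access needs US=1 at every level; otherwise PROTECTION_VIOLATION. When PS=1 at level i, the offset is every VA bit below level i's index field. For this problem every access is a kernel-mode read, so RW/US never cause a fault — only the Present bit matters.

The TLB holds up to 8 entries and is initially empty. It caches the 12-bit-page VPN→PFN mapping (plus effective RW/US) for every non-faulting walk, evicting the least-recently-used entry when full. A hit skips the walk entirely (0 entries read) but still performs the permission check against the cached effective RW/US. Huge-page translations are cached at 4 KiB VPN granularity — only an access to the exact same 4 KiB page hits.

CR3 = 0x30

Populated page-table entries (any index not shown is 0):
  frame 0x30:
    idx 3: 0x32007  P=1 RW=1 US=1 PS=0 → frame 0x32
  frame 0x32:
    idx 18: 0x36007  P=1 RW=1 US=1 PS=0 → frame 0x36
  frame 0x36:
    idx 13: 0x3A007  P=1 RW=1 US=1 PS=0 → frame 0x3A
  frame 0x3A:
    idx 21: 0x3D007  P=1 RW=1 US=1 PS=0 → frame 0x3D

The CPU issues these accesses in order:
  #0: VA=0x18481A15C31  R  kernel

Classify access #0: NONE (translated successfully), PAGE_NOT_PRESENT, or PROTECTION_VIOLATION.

Walk each access:
#0 VA=0x18481A15C31 (r,kernel):
  L0: frame=0x30 idx=3 entry=0x32007 [P=1 RW=1 US=1 PS=0]
  L1: frame=0x32 idx=18 entry=0x36007 [P=1 RW=1 US=1 PS=0]
  L2: frame=0x36 idx=13 entry=0x3A007 [P=1 RW=1 US=1 PS=0]
  L3: frame=0x3A idx=21 entry=0x3D007 [P=1 RW=1 US=1 PS=0]
  ✓ 0x3DC31  — 4 lookups

Access #0 fault: NONE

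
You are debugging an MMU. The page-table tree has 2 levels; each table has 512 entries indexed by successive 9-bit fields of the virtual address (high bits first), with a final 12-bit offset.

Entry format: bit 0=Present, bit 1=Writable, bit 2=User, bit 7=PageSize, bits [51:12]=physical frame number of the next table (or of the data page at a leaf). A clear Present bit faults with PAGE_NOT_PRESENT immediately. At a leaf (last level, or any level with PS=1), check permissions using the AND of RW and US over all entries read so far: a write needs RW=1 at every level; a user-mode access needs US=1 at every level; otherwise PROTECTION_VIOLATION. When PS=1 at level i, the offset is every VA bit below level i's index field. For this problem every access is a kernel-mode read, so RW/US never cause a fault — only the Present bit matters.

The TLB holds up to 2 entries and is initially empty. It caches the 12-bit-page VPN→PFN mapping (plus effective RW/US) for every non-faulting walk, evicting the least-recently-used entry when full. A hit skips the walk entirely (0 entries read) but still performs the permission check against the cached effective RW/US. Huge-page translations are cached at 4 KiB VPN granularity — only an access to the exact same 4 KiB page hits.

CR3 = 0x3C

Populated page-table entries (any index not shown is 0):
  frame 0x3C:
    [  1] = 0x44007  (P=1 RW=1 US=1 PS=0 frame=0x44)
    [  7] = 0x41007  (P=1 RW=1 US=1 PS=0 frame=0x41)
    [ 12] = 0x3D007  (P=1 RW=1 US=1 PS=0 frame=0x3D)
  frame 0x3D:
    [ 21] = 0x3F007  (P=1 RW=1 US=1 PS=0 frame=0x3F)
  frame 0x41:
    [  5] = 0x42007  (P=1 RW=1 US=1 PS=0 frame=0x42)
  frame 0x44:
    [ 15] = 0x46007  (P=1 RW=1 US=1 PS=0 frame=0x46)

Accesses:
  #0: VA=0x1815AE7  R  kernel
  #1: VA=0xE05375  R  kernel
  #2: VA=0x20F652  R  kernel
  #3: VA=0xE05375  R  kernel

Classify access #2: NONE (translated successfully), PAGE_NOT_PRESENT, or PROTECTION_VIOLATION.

Per-access translation:
#0 VA=0x1815AE7 (r,kernel):
  lvl0: tbl 0x3C, slot 12 ⇒ 0x3D007 (P1/RW1/US1/PS0)
  lvl1: tbl 0x3D, slot 21 ⇒ 0x3F007 (P1/RW1/US1/PS0)
  ✓ 0x3FAE7  — 2 lookups
#1 VA=0xE05375 (r,kernel):
  lvl0: tbl 0x3C, slot 7 ⇒ 0x41007 (P1/RW1/US1/PS0)
  lvl1: tbl 0x41, slot 5 ⇒ 0x42007 (P1/RW1/US1/PS0)
  ✓ 0x42375  — 2 lookups
#2 VA=0x20F652 (r,kernel):
  lvl0: tbl 0x3C, slot 1 ⇒ 0x44007 (P1/RW1/US1/PS0)
  lvl1: tbl 0x44, slot 15 ⇒ 0x46007 (P1/RW1/US1/PS0)
  ✓ 0x46652  — 2 lookups
#3 VA=0xE05375 (r,kernel):
  TLB hit vpn=0xE05 → PA=0x42375

Access #2 fault: NONE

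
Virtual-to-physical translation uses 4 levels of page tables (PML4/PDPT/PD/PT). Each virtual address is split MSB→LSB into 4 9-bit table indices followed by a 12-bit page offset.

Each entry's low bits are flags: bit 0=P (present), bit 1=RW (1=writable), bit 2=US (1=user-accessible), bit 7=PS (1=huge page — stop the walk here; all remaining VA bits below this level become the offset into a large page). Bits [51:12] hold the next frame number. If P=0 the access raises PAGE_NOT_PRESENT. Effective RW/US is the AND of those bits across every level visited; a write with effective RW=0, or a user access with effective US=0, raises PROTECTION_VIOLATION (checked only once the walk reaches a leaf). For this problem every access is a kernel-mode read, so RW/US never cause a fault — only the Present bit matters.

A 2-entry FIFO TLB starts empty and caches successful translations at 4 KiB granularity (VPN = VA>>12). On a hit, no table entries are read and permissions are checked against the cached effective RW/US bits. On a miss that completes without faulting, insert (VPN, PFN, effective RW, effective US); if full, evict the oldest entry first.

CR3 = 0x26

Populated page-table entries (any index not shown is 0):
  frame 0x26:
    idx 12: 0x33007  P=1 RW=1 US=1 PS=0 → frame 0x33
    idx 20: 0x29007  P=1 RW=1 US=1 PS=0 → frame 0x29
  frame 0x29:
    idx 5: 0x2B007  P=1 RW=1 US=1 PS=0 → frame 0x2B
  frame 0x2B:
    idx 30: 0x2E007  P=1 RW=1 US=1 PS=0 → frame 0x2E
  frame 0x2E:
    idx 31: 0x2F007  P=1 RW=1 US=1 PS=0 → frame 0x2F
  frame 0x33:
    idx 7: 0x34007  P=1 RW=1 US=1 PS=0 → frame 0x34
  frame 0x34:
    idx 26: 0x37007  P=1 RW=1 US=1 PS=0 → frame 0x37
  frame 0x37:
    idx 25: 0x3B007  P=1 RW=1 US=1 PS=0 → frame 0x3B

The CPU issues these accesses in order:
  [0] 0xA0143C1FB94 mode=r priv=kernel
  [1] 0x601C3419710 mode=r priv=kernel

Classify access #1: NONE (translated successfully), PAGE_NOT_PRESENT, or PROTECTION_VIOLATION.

Trace:
#0 VA=0xA0143C1FB94 (r,kernel):
  lvl0: tbl 0x26, slot 20 ⇒ 0x29007 (P1/RW1/US1/PS0)
  lvl1: tbl 0x29, slot 5 ⇒ 0x2B007 (P1/RW1/US1/PS0)
  lvl2: tbl 0x2B, slot 30 ⇒ 0x2E007 (P1/RW1/US1/PS0)
  lvl3: tbl 0x2E, slot 31 ⇒ 0x2F007 (P1/RW1/US1/PS0)
  → PA=0x2FB94  (4 entries read)
#1 VA=0x601C3419710 (r,kernel):
  lvl0: tbl 0x26, slot 12 ⇒ 0x33007 (P1/RW1/US1/PS0)
  lvl1: tbl 0x33, slot 7 ⇒ 0x34007 (P1/RW1/US1/PS0)
  lvl2: tbl 0x34, slot 26 ⇒ 0x37007 (P1/RW1/US1/PS0)
  lvl3: tbl 0x37, slot 25 ⇒ 0x3B007 (P1/RW1/US1/PS0)
  → PA=0x3B710  (4 entries read)

Access #1 fault: NONE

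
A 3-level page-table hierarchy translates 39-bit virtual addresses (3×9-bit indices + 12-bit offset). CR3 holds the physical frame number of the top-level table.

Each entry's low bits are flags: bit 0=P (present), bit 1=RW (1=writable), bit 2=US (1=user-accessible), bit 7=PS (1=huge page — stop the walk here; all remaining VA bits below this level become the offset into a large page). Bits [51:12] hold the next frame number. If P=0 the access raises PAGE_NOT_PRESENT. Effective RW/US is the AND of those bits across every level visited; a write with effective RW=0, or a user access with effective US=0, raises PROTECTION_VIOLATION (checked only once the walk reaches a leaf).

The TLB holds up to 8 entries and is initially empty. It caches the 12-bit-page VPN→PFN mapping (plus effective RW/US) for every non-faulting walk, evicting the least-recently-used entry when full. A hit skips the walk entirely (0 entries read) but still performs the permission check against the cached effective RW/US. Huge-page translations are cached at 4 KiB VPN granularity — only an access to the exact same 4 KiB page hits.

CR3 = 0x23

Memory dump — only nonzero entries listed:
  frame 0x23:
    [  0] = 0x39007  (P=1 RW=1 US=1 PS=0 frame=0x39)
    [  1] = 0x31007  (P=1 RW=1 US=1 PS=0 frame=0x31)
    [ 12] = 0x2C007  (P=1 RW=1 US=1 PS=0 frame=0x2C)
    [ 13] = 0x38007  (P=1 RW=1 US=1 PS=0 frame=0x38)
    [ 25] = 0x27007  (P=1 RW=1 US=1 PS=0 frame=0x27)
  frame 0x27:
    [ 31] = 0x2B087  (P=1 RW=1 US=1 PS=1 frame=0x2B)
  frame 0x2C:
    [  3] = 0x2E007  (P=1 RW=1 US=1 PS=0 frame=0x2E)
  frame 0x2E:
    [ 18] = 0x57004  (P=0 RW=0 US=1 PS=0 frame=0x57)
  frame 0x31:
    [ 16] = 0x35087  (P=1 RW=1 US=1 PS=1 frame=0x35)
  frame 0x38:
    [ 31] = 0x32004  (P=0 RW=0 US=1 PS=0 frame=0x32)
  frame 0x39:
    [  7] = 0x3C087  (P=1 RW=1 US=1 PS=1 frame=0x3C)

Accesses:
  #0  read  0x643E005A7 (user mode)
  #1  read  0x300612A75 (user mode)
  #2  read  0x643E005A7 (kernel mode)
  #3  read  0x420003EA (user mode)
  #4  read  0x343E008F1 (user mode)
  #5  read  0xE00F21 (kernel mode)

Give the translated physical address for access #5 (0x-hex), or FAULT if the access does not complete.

Walk each access:
#0 VA=0x643E005A7 (r,user):
  [0] read 0x23 idx=25: raw=0x27007 flags P=1 W=1 U=1 S=0
  [1] read 0x27 idx=31: raw=0x2B087 flags P=1 W=1 U=1 S=1
  ⇒ phys 0x2B5A7 (huge @L1)  [2 reads]
#1 VA=0x300612A75 (r,user):
  [0] read 0x23 idx=12: raw=0x2C007 flags P=1 W=1 U=1 S=0
  [1] read 0x2C idx=3: raw=0x2E007 flags P=1 W=1 U=1 S=0
  [2] read 0x2E idx=18: raw=0x57004 flags P=0 W=0 U=1 S=0
  → PAGE_NOT_PRESENT  (3 entries read)
#2 VA=0x643E005A7 (r,kernel):
  TLB hit vpn=0x643E00 → PA=0x2B5A7
#3 VA=0x420003EA (r,user):
  [0] read 0x23 idx=1: raw=0x31007 flags P=1 W=1 U=1 S=0
  [1] read 0x31 idx=16: raw=0x35087 flags P=1 W=1 U=1 S=1
  ⇒ phys 0x353EA (huge @L1)  [2 reads]
#4 VA=0x343E008F1 (r,user):
  [0] read 0x23 idx=13: raw=0x38007 flags P=1 W=1 U=1 S=0
  [1] read 0x38 idx=31: raw=0x32004 flags P=0 W=0 U=1 S=0
  → PAGE_NOT_PRESENT  (2 entries read)
#5 VA=0xE00F21 (r,kernel):
  [0] read 0x23 idx=0: raw=0x39007 flags P=1 W=1 U=1 S=0
  [1] read 0x39 idx=7: raw=0x3C087 flags P=1 W=1 U=1 S=1
  ⇒ phys 0x3CF21 (huge @L1)  [2 reads]

Access #5 PA: 0x3CF21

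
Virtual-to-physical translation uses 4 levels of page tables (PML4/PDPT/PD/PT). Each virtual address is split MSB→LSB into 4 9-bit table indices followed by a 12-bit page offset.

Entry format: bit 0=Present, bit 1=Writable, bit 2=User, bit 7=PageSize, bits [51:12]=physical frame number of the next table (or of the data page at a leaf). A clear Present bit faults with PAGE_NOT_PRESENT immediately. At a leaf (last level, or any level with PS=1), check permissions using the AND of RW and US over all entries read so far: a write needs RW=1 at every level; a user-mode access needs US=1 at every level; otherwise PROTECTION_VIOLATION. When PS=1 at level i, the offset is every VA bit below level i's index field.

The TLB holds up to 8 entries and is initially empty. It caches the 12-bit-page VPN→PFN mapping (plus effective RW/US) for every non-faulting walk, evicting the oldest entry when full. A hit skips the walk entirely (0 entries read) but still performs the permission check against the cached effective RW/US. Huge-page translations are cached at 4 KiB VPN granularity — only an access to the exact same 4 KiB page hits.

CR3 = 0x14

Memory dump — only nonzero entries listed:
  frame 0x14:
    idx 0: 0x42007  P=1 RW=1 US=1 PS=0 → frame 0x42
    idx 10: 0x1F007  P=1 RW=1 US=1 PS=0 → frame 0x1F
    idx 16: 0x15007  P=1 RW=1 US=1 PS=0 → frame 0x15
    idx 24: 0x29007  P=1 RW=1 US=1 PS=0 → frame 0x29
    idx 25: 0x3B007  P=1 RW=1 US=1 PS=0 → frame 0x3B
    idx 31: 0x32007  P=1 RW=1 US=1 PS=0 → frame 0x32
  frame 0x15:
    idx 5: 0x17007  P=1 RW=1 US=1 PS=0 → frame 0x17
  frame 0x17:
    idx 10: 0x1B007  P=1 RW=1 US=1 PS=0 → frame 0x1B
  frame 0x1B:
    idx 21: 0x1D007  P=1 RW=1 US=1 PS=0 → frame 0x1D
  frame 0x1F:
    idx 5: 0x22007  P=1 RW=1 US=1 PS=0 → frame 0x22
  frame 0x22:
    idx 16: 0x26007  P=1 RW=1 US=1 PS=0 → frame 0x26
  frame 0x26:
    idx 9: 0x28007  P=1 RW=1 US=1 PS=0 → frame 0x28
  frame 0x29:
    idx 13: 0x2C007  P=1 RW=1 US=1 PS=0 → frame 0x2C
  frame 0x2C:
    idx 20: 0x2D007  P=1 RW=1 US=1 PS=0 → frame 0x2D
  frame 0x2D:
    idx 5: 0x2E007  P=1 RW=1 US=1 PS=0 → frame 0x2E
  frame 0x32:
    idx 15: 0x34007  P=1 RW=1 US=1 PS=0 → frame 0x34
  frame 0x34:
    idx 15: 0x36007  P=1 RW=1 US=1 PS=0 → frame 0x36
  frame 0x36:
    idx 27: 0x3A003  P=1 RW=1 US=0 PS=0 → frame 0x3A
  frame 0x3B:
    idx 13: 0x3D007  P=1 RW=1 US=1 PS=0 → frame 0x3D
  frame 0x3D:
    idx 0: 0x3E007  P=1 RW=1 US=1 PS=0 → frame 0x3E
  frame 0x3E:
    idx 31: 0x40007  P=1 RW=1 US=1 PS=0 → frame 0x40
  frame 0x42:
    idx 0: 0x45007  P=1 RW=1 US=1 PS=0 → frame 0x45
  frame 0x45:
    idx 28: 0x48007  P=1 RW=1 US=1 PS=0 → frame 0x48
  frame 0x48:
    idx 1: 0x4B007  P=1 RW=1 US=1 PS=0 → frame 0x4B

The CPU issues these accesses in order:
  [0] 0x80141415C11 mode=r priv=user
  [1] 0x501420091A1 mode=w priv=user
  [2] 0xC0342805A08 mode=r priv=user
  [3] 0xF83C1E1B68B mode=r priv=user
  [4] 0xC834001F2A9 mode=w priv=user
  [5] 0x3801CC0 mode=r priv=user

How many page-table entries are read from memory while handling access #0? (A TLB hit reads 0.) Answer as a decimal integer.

Trace:
#0 VA=0x80141415C11 (r,user):
  L0 @0x14[16] → 0x15007  P=1,RW=1,US=1,PS=0
  L1 @0x15[5] → 0x17007  P=1,RW=1,US=1,PS=0
  L2 @0x17[10] → 0x1B007  P=1,RW=1,US=1,PS=0
  L3 @0x1B[21] → 0x1D007  P=1,RW=1,US=1,PS=0
  → PA=0x1DC11  (4 entries read)
#1 VA=0x501420091A1 (w,user):
  L0 @0x14[10] → 0x1F007  P=1,RW=1,US=1,PS=0
  L1 @0x1F[5] → 0x22007  P=1,RW=1,US=1,PS=0
  L2 @0x22[16] → 0x26007  P=1,RW=1,US=1,PS=0
  L3 @0x26[9] → 0x28007  P=1,RW=1,US=1,PS=0
  → PA=0x281A1  (4 entries read)
#2 VA=0xC0342805A08 (r,user):
  L0 @0x14[24] → 0x29007  P=1,RW=1,US=1,PS=0
  L1 @0x29[13] → 0x2C007  P=1,RW=1,US=1,PS=0
  L2 @0x2C[20] → 0x2D007  P=1,RW=1,US=1,PS=0
  L3 @0x2D[5] → 0x2E007  P=1,RW=1,US=1,PS=0
  → PA=0x2EA08  (4 entries read)
#3 VA=0xF83C1E1B68B (r,user):
  L0 @0x14[31] → 0x32007  P=1,RW=1,US=1,PS=0
  L1 @0x32[15] → 0x34007  P=1,RW=1,US=1,PS=0
  L2 @0x34[15] → 0x36007  P=1,RW=1,US=1,PS=0
  L3 @0x36[27] → 0x3A003  P=1,RW=1,US=0,PS=0
  → PROTECTION_VIOLATION  (4 entries read)
#4 VA=0xC834001F2A9 (w,user):
  L0 @0x14[25] → 0x3B007  P=1,RW=1,US=1,PS=0
  L1 @0x3B[13] → 0x3D007  P=1,RW=1,US=1,PS=0
  L2 @0x3D[0] → 0x3E007  P=1,RW=1,US=1,PS=0
  L3 @0x3E[31] → 0x40007  P=1,RW=1,US=1,PS=0
  → PA=0x402A9  (4 entries read)
#5 VA=0x3801CC0 (r,user):
  L0 @0x14[0] → 0x42007  P=1,RW=1,US=1,PS=0
  L1 @0x42[0] → 0x45007  P=1,RW=1,US=1,PS=0
  L2 @0x45[28] → 0x48007  P=1,RW=1,US=1,PS=0
  L3 @0x48[1] → 0x4B007  P=1,RW=1,US=1,PS=0
  → PA=0x4BCC0  (4 entries read)

Entries read for #0: 4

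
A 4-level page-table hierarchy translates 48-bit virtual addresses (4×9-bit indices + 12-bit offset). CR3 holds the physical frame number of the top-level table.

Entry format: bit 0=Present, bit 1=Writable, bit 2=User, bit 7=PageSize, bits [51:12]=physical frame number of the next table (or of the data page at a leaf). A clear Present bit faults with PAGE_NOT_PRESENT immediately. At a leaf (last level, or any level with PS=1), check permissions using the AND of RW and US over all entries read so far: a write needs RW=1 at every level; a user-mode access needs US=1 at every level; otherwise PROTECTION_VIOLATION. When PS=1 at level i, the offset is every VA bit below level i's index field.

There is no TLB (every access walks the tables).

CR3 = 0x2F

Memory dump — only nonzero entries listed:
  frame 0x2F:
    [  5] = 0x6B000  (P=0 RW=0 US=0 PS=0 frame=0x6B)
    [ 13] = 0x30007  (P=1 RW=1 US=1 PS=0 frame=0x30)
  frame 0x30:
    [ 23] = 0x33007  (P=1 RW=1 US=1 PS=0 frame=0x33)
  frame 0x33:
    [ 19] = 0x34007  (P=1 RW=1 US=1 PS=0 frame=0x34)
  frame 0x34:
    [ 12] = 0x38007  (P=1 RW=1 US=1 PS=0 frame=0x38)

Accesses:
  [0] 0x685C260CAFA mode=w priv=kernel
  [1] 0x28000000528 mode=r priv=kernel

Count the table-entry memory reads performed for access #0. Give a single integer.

Walk each access:
#0 VA=0x685C260CAFA (w,kernel):
  lvl0: tbl 0x2F, slot 13 ⇒ 0x30007 (P1/RW1/US1/PS0)
  lvl1: tbl 0x30, slot 23 ⇒ 0x33007 (P1/RW1/US1/PS0)
  lvl2: tbl 0x33, slot 19 ⇒ 0x34007 (P1/RW1/US1/PS0)
  lvl3: tbl 0x34, slot 12 ⇒ 0x38007 (P1/RW1/US1/PS0)
  → PA=0x38AFA  (4 entries read)
#1 VA=0x28000000528 (r,kernel):
  lvl0: tbl 0x2F, slot 5 ⇒ 0x6B000 (P0/RW0/US0/PS0)
  ✗ PAGE_NOT_PRESENT  [1 reads]

Entries read for #0: 4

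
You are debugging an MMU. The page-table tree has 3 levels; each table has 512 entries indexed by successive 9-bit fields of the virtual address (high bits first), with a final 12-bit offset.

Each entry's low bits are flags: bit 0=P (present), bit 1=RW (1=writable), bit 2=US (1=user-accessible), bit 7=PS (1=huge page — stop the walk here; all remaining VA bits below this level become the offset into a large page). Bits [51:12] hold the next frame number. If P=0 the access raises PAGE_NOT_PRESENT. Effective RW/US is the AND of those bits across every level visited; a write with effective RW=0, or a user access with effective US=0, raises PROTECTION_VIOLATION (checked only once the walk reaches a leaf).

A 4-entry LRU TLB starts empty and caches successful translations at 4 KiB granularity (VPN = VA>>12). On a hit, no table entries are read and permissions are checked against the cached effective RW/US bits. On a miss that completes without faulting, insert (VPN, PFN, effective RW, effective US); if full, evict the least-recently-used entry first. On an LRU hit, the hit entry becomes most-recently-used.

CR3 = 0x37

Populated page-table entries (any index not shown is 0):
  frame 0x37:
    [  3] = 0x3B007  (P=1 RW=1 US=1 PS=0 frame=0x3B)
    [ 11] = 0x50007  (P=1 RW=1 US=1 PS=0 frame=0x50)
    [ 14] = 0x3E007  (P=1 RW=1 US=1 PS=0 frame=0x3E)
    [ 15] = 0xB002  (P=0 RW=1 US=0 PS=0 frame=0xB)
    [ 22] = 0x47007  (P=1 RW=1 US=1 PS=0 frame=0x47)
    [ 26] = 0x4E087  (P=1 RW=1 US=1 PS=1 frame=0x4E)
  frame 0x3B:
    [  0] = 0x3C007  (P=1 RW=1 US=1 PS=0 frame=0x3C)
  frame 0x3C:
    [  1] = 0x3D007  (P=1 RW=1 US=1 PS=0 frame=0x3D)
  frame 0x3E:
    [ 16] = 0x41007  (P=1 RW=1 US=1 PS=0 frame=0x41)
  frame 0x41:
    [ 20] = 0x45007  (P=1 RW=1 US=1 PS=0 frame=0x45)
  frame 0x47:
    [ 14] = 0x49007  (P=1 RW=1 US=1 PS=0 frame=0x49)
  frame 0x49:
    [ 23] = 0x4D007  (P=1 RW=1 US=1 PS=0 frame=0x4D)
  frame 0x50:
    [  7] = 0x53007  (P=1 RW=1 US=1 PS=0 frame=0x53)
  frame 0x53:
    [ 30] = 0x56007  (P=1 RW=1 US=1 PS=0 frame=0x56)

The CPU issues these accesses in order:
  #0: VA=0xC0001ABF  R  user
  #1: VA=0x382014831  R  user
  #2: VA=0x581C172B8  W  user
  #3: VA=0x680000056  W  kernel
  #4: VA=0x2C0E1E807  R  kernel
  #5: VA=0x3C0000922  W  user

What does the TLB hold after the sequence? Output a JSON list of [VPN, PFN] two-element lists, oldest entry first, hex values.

Trace:
#0 VA=0xC0001ABF (r,user):
  [0] read 0x37 idx=3: raw=0x3B007 flags P=1 W=1 U=1 S=0
  [1] read 0x3B idx=0: raw=0x3C007 flags P=1 W=1 U=1 S=0
  [2] read 0x3C idx=1: raw=0x3D007 flags P=1 W=1 U=1 S=0
  → PA=0x3DABF  (3 entries read)
#1 VA=0x382014831 (r,user):
  [0] read 0x37 idx=14: raw=0x3E007 flags P=1 W=1 U=1 S=0
  [1] read 0x3E idx=16: raw=0x41007 flags P=1 W=1 U=1 S=0
  [2] read 0x41 idx=20: raw=0x45007 flags P=1 W=1 U=1 S=0
  → PA=0x45831  (3 entries read)
#2 VA=0x581C172B8 (w,user):
  [0] read 0x37 idx=22: raw=0x47007 flags P=1 W=1 U=1 S=0
  [1] read 0x47 idx=14: raw=0x49007 flags P=1 W=1 U=1 S=0
  [2] read 0x49 idx=23: raw=0x4D007 flags P=1 W=1 U=1 S=0
  → PA=0x4D2B8  (3 entries read)
#3 VA=0x680000056 (w,kernel):
  [0] read 0x37 idx=26: raw=0x4E087 flags P=1 W=1 U=1 S=1
  → PA=0x4E056 (huge @L0)  (1 entries read)
#4 VA=0x2C0E1E807 (r,kernel):
  [0] read 0x37 idx=11: raw=0x50007 flags P=1 W=1 U=1 S=0
  [1] read 0x50 idx=7: raw=0x53007 flags P=1 W=1 U=1 S=0
  [2] read 0x53 idx=30: raw=0x56007 flags P=1 W=1 U=1 S=0
  → PA=0x56807  (3 entries read)
#5 VA=0x3C0000922 (w,user):
  [0] read 0x37 idx=15: raw=0xB002 flags P=0 W=1 U=0 S=0
  ✗ PAGE_NOT_PRESENT  [1 reads]

TLB: [["0x382014", "0x45"], ["0x581C17", "0x4D"], ["0x680000", "0x4E"], ["0x2C0E1E", "0x56"]]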